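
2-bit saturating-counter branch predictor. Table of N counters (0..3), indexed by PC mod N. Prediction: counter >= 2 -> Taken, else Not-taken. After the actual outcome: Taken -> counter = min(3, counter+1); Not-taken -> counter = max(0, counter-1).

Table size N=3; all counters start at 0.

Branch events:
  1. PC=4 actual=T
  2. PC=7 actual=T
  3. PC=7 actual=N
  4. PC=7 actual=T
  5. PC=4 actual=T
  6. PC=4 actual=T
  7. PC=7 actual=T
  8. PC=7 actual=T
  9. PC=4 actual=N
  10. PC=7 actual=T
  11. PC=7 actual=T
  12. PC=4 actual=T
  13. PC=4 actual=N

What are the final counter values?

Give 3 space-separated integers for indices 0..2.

Ev 1: PC=4 idx=1 pred=N actual=T -> ctr[1]=1
Ev 2: PC=7 idx=1 pred=N actual=T -> ctr[1]=2
Ev 3: PC=7 idx=1 pred=T actual=N -> ctr[1]=1
Ev 4: PC=7 idx=1 pred=N actual=T -> ctr[1]=2
Ev 5: PC=4 idx=1 pred=T actual=T -> ctr[1]=3
Ev 6: PC=4 idx=1 pred=T actual=T -> ctr[1]=3
Ev 7: PC=7 idx=1 pred=T actual=T -> ctr[1]=3
Ev 8: PC=7 idx=1 pred=T actual=T -> ctr[1]=3
Ev 9: PC=4 idx=1 pred=T actual=N -> ctr[1]=2
Ev 10: PC=7 idx=1 pred=T actual=T -> ctr[1]=3
Ev 11: PC=7 idx=1 pred=T actual=T -> ctr[1]=3
Ev 12: PC=4 idx=1 pred=T actual=T -> ctr[1]=3
Ev 13: PC=4 idx=1 pred=T actual=N -> ctr[1]=2

Answer: 0 2 0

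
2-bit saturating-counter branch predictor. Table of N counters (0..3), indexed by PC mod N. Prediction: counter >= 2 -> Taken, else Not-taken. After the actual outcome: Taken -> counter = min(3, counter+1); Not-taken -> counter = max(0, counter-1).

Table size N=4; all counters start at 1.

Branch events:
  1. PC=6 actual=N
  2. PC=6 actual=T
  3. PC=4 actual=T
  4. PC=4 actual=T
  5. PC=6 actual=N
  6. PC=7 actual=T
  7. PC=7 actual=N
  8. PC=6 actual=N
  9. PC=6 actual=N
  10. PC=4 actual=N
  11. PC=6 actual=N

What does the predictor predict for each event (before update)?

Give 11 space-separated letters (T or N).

Ev 1: PC=6 idx=2 pred=N actual=N -> ctr[2]=0
Ev 2: PC=6 idx=2 pred=N actual=T -> ctr[2]=1
Ev 3: PC=4 idx=0 pred=N actual=T -> ctr[0]=2
Ev 4: PC=4 idx=0 pred=T actual=T -> ctr[0]=3
Ev 5: PC=6 idx=2 pred=N actual=N -> ctr[2]=0
Ev 6: PC=7 idx=3 pred=N actual=T -> ctr[3]=2
Ev 7: PC=7 idx=3 pred=T actual=N -> ctr[3]=1
Ev 8: PC=6 idx=2 pred=N actual=N -> ctr[2]=0
Ev 9: PC=6 idx=2 pred=N actual=N -> ctr[2]=0
Ev 10: PC=4 idx=0 pred=T actual=N -> ctr[0]=2
Ev 11: PC=6 idx=2 pred=N actual=N -> ctr[2]=0

Answer: N N N T N N T N N T N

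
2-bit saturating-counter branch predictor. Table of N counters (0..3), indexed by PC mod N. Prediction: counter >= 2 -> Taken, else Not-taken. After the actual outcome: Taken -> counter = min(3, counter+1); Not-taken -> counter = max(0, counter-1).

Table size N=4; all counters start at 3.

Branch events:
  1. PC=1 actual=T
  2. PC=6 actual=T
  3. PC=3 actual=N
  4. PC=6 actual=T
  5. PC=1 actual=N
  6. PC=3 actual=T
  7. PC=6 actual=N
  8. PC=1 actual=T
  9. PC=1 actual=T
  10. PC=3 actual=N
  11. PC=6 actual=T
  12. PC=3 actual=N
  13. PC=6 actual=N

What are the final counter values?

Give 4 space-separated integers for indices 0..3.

Answer: 3 3 2 1

Derivation:
Ev 1: PC=1 idx=1 pred=T actual=T -> ctr[1]=3
Ev 2: PC=6 idx=2 pred=T actual=T -> ctr[2]=3
Ev 3: PC=3 idx=3 pred=T actual=N -> ctr[3]=2
Ev 4: PC=6 idx=2 pred=T actual=T -> ctr[2]=3
Ev 5: PC=1 idx=1 pred=T actual=N -> ctr[1]=2
Ev 6: PC=3 idx=3 pred=T actual=T -> ctr[3]=3
Ev 7: PC=6 idx=2 pred=T actual=N -> ctr[2]=2
Ev 8: PC=1 idx=1 pred=T actual=T -> ctr[1]=3
Ev 9: PC=1 idx=1 pred=T actual=T -> ctr[1]=3
Ev 10: PC=3 idx=3 pred=T actual=N -> ctr[3]=2
Ev 11: PC=6 idx=2 pred=T actual=T -> ctr[2]=3
Ev 12: PC=3 idx=3 pred=T actual=N -> ctr[3]=1
Ev 13: PC=6 idx=2 pred=T actual=N -> ctr[2]=2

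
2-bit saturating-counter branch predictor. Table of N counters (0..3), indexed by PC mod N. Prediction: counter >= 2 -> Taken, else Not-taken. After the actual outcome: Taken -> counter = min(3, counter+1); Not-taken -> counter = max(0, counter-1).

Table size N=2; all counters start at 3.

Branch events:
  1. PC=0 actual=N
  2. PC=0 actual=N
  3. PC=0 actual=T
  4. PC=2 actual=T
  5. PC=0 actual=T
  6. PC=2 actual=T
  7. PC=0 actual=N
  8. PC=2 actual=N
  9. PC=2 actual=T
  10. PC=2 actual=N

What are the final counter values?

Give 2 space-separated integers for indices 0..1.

Answer: 1 3

Derivation:
Ev 1: PC=0 idx=0 pred=T actual=N -> ctr[0]=2
Ev 2: PC=0 idx=0 pred=T actual=N -> ctr[0]=1
Ev 3: PC=0 idx=0 pred=N actual=T -> ctr[0]=2
Ev 4: PC=2 idx=0 pred=T actual=T -> ctr[0]=3
Ev 5: PC=0 idx=0 pred=T actual=T -> ctr[0]=3
Ev 6: PC=2 idx=0 pred=T actual=T -> ctr[0]=3
Ev 7: PC=0 idx=0 pred=T actual=N -> ctr[0]=2
Ev 8: PC=2 idx=0 pred=T actual=N -> ctr[0]=1
Ev 9: PC=2 idx=0 pred=N actual=T -> ctr[0]=2
Ev 10: PC=2 idx=0 pred=T actual=N -> ctr[0]=1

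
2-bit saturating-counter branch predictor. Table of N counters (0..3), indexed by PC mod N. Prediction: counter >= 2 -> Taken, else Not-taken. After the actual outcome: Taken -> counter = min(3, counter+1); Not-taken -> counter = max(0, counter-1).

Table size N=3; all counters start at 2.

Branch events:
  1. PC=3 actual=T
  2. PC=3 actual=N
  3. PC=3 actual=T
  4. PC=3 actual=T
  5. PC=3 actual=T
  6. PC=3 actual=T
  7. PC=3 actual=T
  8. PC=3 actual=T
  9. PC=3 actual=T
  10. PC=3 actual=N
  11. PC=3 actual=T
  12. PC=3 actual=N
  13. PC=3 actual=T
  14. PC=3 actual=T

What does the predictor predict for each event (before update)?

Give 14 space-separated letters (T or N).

Ev 1: PC=3 idx=0 pred=T actual=T -> ctr[0]=3
Ev 2: PC=3 idx=0 pred=T actual=N -> ctr[0]=2
Ev 3: PC=3 idx=0 pred=T actual=T -> ctr[0]=3
Ev 4: PC=3 idx=0 pred=T actual=T -> ctr[0]=3
Ev 5: PC=3 idx=0 pred=T actual=T -> ctr[0]=3
Ev 6: PC=3 idx=0 pred=T actual=T -> ctr[0]=3
Ev 7: PC=3 idx=0 pred=T actual=T -> ctr[0]=3
Ev 8: PC=3 idx=0 pred=T actual=T -> ctr[0]=3
Ev 9: PC=3 idx=0 pred=T actual=T -> ctr[0]=3
Ev 10: PC=3 idx=0 pred=T actual=N -> ctr[0]=2
Ev 11: PC=3 idx=0 pred=T actual=T -> ctr[0]=3
Ev 12: PC=3 idx=0 pred=T actual=N -> ctr[0]=2
Ev 13: PC=3 idx=0 pred=T actual=T -> ctr[0]=3
Ev 14: PC=3 idx=0 pred=T actual=T -> ctr[0]=3

Answer: T T T T T T T T T T T T T T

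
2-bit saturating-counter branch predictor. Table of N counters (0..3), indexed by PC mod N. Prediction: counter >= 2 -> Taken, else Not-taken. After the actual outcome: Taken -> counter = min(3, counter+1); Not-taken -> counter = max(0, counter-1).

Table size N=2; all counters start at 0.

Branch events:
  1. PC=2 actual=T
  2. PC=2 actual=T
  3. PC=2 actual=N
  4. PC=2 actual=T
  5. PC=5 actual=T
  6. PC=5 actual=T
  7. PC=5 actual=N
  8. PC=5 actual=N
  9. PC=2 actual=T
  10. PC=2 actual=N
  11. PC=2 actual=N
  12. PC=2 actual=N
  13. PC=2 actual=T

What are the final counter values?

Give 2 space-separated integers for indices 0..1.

Answer: 1 0

Derivation:
Ev 1: PC=2 idx=0 pred=N actual=T -> ctr[0]=1
Ev 2: PC=2 idx=0 pred=N actual=T -> ctr[0]=2
Ev 3: PC=2 idx=0 pred=T actual=N -> ctr[0]=1
Ev 4: PC=2 idx=0 pred=N actual=T -> ctr[0]=2
Ev 5: PC=5 idx=1 pred=N actual=T -> ctr[1]=1
Ev 6: PC=5 idx=1 pred=N actual=T -> ctr[1]=2
Ev 7: PC=5 idx=1 pred=T actual=N -> ctr[1]=1
Ev 8: PC=5 idx=1 pred=N actual=N -> ctr[1]=0
Ev 9: PC=2 idx=0 pred=T actual=T -> ctr[0]=3
Ev 10: PC=2 idx=0 pred=T actual=N -> ctr[0]=2
Ev 11: PC=2 idx=0 pred=T actual=N -> ctr[0]=1
Ev 12: PC=2 idx=0 pred=N actual=N -> ctr[0]=0
Ev 13: PC=2 idx=0 pred=N actual=T -> ctr[0]=1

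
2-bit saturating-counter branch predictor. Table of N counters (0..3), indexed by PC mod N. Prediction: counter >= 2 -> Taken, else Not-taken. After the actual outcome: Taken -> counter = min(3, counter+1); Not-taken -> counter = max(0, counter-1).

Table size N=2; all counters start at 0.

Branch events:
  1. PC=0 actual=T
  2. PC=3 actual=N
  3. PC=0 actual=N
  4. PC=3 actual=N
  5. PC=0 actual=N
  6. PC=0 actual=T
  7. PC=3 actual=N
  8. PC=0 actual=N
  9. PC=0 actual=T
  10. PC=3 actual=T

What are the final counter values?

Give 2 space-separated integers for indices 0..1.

Answer: 1 1

Derivation:
Ev 1: PC=0 idx=0 pred=N actual=T -> ctr[0]=1
Ev 2: PC=3 idx=1 pred=N actual=N -> ctr[1]=0
Ev 3: PC=0 idx=0 pred=N actual=N -> ctr[0]=0
Ev 4: PC=3 idx=1 pred=N actual=N -> ctr[1]=0
Ev 5: PC=0 idx=0 pred=N actual=N -> ctr[0]=0
Ev 6: PC=0 idx=0 pred=N actual=T -> ctr[0]=1
Ev 7: PC=3 idx=1 pred=N actual=N -> ctr[1]=0
Ev 8: PC=0 idx=0 pred=N actual=N -> ctr[0]=0
Ev 9: PC=0 idx=0 pred=N actual=T -> ctr[0]=1
Ev 10: PC=3 idx=1 pred=N actual=T -> ctr[1]=1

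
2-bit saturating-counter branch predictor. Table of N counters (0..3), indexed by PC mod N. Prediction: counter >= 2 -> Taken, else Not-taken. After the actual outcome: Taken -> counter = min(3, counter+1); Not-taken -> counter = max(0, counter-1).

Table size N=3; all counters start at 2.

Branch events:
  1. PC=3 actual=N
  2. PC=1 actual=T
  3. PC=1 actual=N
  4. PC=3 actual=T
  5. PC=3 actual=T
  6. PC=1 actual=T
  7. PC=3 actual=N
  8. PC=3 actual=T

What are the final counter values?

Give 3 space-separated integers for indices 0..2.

Answer: 3 3 2

Derivation:
Ev 1: PC=3 idx=0 pred=T actual=N -> ctr[0]=1
Ev 2: PC=1 idx=1 pred=T actual=T -> ctr[1]=3
Ev 3: PC=1 idx=1 pred=T actual=N -> ctr[1]=2
Ev 4: PC=3 idx=0 pred=N actual=T -> ctr[0]=2
Ev 5: PC=3 idx=0 pred=T actual=T -> ctr[0]=3
Ev 6: PC=1 idx=1 pred=T actual=T -> ctr[1]=3
Ev 7: PC=3 idx=0 pred=T actual=N -> ctr[0]=2
Ev 8: PC=3 idx=0 pred=T actual=T -> ctr[0]=3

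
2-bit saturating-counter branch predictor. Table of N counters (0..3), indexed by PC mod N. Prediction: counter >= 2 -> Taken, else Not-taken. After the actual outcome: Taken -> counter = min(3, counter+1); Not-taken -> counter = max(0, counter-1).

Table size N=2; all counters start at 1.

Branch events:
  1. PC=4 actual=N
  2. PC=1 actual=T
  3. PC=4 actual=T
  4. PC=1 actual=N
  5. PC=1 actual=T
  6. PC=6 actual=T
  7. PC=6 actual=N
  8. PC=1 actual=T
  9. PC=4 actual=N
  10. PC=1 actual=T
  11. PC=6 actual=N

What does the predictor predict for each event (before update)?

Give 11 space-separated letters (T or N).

Ev 1: PC=4 idx=0 pred=N actual=N -> ctr[0]=0
Ev 2: PC=1 idx=1 pred=N actual=T -> ctr[1]=2
Ev 3: PC=4 idx=0 pred=N actual=T -> ctr[0]=1
Ev 4: PC=1 idx=1 pred=T actual=N -> ctr[1]=1
Ev 5: PC=1 idx=1 pred=N actual=T -> ctr[1]=2
Ev 6: PC=6 idx=0 pred=N actual=T -> ctr[0]=2
Ev 7: PC=6 idx=0 pred=T actual=N -> ctr[0]=1
Ev 8: PC=1 idx=1 pred=T actual=T -> ctr[1]=3
Ev 9: PC=4 idx=0 pred=N actual=N -> ctr[0]=0
Ev 10: PC=1 idx=1 pred=T actual=T -> ctr[1]=3
Ev 11: PC=6 idx=0 pred=N actual=N -> ctr[0]=0

Answer: N N N T N N T T N T N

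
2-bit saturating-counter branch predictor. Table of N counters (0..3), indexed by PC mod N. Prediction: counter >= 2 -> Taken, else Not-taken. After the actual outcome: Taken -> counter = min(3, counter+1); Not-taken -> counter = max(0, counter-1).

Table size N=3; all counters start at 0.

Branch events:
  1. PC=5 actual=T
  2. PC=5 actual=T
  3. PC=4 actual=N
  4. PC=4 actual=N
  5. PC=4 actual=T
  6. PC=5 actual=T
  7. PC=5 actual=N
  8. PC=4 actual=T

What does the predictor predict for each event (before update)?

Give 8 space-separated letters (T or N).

Answer: N N N N N T T N

Derivation:
Ev 1: PC=5 idx=2 pred=N actual=T -> ctr[2]=1
Ev 2: PC=5 idx=2 pred=N actual=T -> ctr[2]=2
Ev 3: PC=4 idx=1 pred=N actual=N -> ctr[1]=0
Ev 4: PC=4 idx=1 pred=N actual=N -> ctr[1]=0
Ev 5: PC=4 idx=1 pred=N actual=T -> ctr[1]=1
Ev 6: PC=5 idx=2 pred=T actual=T -> ctr[2]=3
Ev 7: PC=5 idx=2 pred=T actual=N -> ctr[2]=2
Ev 8: PC=4 idx=1 pred=N actual=T -> ctr[1]=2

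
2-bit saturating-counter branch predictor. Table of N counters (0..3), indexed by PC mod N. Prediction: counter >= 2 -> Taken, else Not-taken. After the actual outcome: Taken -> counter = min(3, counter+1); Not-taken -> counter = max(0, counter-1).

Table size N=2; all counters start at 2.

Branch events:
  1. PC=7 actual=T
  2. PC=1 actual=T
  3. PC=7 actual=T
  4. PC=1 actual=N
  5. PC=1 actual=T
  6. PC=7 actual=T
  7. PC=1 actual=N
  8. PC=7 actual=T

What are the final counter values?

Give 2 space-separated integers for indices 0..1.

Answer: 2 3

Derivation:
Ev 1: PC=7 idx=1 pred=T actual=T -> ctr[1]=3
Ev 2: PC=1 idx=1 pred=T actual=T -> ctr[1]=3
Ev 3: PC=7 idx=1 pred=T actual=T -> ctr[1]=3
Ev 4: PC=1 idx=1 pred=T actual=N -> ctr[1]=2
Ev 5: PC=1 idx=1 pred=T actual=T -> ctr[1]=3
Ev 6: PC=7 idx=1 pred=T actual=T -> ctr[1]=3
Ev 7: PC=1 idx=1 pred=T actual=N -> ctr[1]=2
Ev 8: PC=7 idx=1 pred=T actual=T -> ctr[1]=3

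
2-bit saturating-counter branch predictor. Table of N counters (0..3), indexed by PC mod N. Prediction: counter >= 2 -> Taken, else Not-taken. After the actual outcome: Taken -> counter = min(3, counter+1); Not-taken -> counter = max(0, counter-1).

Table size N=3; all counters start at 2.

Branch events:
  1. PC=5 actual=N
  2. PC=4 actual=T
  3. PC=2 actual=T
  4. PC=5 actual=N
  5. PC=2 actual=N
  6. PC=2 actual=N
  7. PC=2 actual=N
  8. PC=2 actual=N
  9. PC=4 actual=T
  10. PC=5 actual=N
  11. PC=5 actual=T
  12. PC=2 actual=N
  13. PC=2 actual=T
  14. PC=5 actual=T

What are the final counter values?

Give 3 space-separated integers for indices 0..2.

Answer: 2 3 2

Derivation:
Ev 1: PC=5 idx=2 pred=T actual=N -> ctr[2]=1
Ev 2: PC=4 idx=1 pred=T actual=T -> ctr[1]=3
Ev 3: PC=2 idx=2 pred=N actual=T -> ctr[2]=2
Ev 4: PC=5 idx=2 pred=T actual=N -> ctr[2]=1
Ev 5: PC=2 idx=2 pred=N actual=N -> ctr[2]=0
Ev 6: PC=2 idx=2 pred=N actual=N -> ctr[2]=0
Ev 7: PC=2 idx=2 pred=N actual=N -> ctr[2]=0
Ev 8: PC=2 idx=2 pred=N actual=N -> ctr[2]=0
Ev 9: PC=4 idx=1 pred=T actual=T -> ctr[1]=3
Ev 10: PC=5 idx=2 pred=N actual=N -> ctr[2]=0
Ev 11: PC=5 idx=2 pred=N actual=T -> ctr[2]=1
Ev 12: PC=2 idx=2 pred=N actual=N -> ctr[2]=0
Ev 13: PC=2 idx=2 pred=N actual=T -> ctr[2]=1
Ev 14: PC=5 idx=2 pred=N actual=T -> ctr[2]=2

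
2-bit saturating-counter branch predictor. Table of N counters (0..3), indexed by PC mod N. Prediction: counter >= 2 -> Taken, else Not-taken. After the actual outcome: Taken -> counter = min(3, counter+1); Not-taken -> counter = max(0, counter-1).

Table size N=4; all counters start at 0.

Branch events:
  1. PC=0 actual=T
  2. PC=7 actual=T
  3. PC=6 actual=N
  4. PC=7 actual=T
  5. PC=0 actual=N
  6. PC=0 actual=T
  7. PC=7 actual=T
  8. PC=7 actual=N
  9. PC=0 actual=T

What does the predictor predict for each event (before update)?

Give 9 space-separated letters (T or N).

Ev 1: PC=0 idx=0 pred=N actual=T -> ctr[0]=1
Ev 2: PC=7 idx=3 pred=N actual=T -> ctr[3]=1
Ev 3: PC=6 idx=2 pred=N actual=N -> ctr[2]=0
Ev 4: PC=7 idx=3 pred=N actual=T -> ctr[3]=2
Ev 5: PC=0 idx=0 pred=N actual=N -> ctr[0]=0
Ev 6: PC=0 idx=0 pred=N actual=T -> ctr[0]=1
Ev 7: PC=7 idx=3 pred=T actual=T -> ctr[3]=3
Ev 8: PC=7 idx=3 pred=T actual=N -> ctr[3]=2
Ev 9: PC=0 idx=0 pred=N actual=T -> ctr[0]=2

Answer: N N N N N N T T N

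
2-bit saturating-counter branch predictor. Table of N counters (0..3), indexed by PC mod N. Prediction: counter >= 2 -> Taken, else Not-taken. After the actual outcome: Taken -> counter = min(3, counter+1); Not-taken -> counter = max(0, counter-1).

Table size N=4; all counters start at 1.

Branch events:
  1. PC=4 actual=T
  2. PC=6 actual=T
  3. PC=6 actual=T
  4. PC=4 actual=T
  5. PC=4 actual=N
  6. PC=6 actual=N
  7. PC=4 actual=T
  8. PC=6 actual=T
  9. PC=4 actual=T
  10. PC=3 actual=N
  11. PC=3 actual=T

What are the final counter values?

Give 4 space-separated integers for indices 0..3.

Ev 1: PC=4 idx=0 pred=N actual=T -> ctr[0]=2
Ev 2: PC=6 idx=2 pred=N actual=T -> ctr[2]=2
Ev 3: PC=6 idx=2 pred=T actual=T -> ctr[2]=3
Ev 4: PC=4 idx=0 pred=T actual=T -> ctr[0]=3
Ev 5: PC=4 idx=0 pred=T actual=N -> ctr[0]=2
Ev 6: PC=6 idx=2 pred=T actual=N -> ctr[2]=2
Ev 7: PC=4 idx=0 pred=T actual=T -> ctr[0]=3
Ev 8: PC=6 idx=2 pred=T actual=T -> ctr[2]=3
Ev 9: PC=4 idx=0 pred=T actual=T -> ctr[0]=3
Ev 10: PC=3 idx=3 pred=N actual=N -> ctr[3]=0
Ev 11: PC=3 idx=3 pred=N actual=T -> ctr[3]=1

Answer: 3 1 3 1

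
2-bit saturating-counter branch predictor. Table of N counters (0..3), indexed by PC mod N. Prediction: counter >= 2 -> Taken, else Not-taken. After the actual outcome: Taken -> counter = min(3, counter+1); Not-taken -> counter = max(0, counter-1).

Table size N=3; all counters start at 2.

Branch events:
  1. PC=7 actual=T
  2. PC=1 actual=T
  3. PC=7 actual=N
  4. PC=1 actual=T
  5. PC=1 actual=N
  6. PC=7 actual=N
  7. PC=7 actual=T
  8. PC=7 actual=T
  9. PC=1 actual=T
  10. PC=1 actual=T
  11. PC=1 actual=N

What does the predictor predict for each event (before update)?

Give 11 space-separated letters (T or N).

Answer: T T T T T T N T T T T

Derivation:
Ev 1: PC=7 idx=1 pred=T actual=T -> ctr[1]=3
Ev 2: PC=1 idx=1 pred=T actual=T -> ctr[1]=3
Ev 3: PC=7 idx=1 pred=T actual=N -> ctr[1]=2
Ev 4: PC=1 idx=1 pred=T actual=T -> ctr[1]=3
Ev 5: PC=1 idx=1 pred=T actual=N -> ctr[1]=2
Ev 6: PC=7 idx=1 pred=T actual=N -> ctr[1]=1
Ev 7: PC=7 idx=1 pred=N actual=T -> ctr[1]=2
Ev 8: PC=7 idx=1 pred=T actual=T -> ctr[1]=3
Ev 9: PC=1 idx=1 pred=T actual=T -> ctr[1]=3
Ev 10: PC=1 idx=1 pred=T actual=T -> ctr[1]=3
Ev 11: PC=1 idx=1 pred=T actual=N -> ctr[1]=2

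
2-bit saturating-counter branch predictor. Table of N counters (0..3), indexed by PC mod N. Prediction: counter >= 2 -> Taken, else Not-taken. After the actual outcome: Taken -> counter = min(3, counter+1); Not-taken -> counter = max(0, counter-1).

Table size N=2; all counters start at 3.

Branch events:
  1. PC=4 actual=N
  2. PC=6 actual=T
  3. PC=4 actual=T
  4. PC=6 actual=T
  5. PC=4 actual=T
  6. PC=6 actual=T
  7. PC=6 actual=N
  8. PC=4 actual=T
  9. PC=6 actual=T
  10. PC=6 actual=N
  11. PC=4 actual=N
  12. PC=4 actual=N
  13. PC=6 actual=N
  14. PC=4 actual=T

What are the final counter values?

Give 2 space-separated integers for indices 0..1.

Ev 1: PC=4 idx=0 pred=T actual=N -> ctr[0]=2
Ev 2: PC=6 idx=0 pred=T actual=T -> ctr[0]=3
Ev 3: PC=4 idx=0 pred=T actual=T -> ctr[0]=3
Ev 4: PC=6 idx=0 pred=T actual=T -> ctr[0]=3
Ev 5: PC=4 idx=0 pred=T actual=T -> ctr[0]=3
Ev 6: PC=6 idx=0 pred=T actual=T -> ctr[0]=3
Ev 7: PC=6 idx=0 pred=T actual=N -> ctr[0]=2
Ev 8: PC=4 idx=0 pred=T actual=T -> ctr[0]=3
Ev 9: PC=6 idx=0 pred=T actual=T -> ctr[0]=3
Ev 10: PC=6 idx=0 pred=T actual=N -> ctr[0]=2
Ev 11: PC=4 idx=0 pred=T actual=N -> ctr[0]=1
Ev 12: PC=4 idx=0 pred=N actual=N -> ctr[0]=0
Ev 13: PC=6 idx=0 pred=N actual=N -> ctr[0]=0
Ev 14: PC=4 idx=0 pred=N actual=T -> ctr[0]=1

Answer: 1 3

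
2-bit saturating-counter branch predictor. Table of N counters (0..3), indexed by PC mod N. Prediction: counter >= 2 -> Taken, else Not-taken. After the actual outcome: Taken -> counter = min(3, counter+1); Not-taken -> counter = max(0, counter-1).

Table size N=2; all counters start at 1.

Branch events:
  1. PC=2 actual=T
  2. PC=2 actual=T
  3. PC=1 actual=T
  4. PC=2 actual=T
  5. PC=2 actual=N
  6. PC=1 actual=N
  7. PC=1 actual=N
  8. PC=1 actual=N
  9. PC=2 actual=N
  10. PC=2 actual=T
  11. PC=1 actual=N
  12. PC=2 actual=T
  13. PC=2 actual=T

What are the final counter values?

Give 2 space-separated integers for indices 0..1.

Ev 1: PC=2 idx=0 pred=N actual=T -> ctr[0]=2
Ev 2: PC=2 idx=0 pred=T actual=T -> ctr[0]=3
Ev 3: PC=1 idx=1 pred=N actual=T -> ctr[1]=2
Ev 4: PC=2 idx=0 pred=T actual=T -> ctr[0]=3
Ev 5: PC=2 idx=0 pred=T actual=N -> ctr[0]=2
Ev 6: PC=1 idx=1 pred=T actual=N -> ctr[1]=1
Ev 7: PC=1 idx=1 pred=N actual=N -> ctr[1]=0
Ev 8: PC=1 idx=1 pred=N actual=N -> ctr[1]=0
Ev 9: PC=2 idx=0 pred=T actual=N -> ctr[0]=1
Ev 10: PC=2 idx=0 pred=N actual=T -> ctr[0]=2
Ev 11: PC=1 idx=1 pred=N actual=N -> ctr[1]=0
Ev 12: PC=2 idx=0 pred=T actual=T -> ctr[0]=3
Ev 13: PC=2 idx=0 pred=T actual=T -> ctr[0]=3

Answer: 3 0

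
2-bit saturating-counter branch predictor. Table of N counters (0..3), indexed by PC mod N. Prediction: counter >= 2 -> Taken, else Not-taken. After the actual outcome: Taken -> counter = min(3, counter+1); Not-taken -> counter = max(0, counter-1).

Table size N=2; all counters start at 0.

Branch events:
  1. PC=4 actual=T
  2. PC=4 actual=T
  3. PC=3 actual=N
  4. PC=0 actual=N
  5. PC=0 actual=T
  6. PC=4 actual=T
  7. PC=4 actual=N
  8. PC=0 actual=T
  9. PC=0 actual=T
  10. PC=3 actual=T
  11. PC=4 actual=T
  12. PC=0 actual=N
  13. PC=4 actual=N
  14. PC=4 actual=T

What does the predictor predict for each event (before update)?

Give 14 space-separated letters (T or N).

Ev 1: PC=4 idx=0 pred=N actual=T -> ctr[0]=1
Ev 2: PC=4 idx=0 pred=N actual=T -> ctr[0]=2
Ev 3: PC=3 idx=1 pred=N actual=N -> ctr[1]=0
Ev 4: PC=0 idx=0 pred=T actual=N -> ctr[0]=1
Ev 5: PC=0 idx=0 pred=N actual=T -> ctr[0]=2
Ev 6: PC=4 idx=0 pred=T actual=T -> ctr[0]=3
Ev 7: PC=4 idx=0 pred=T actual=N -> ctr[0]=2
Ev 8: PC=0 idx=0 pred=T actual=T -> ctr[0]=3
Ev 9: PC=0 idx=0 pred=T actual=T -> ctr[0]=3
Ev 10: PC=3 idx=1 pred=N actual=T -> ctr[1]=1
Ev 11: PC=4 idx=0 pred=T actual=T -> ctr[0]=3
Ev 12: PC=0 idx=0 pred=T actual=N -> ctr[0]=2
Ev 13: PC=4 idx=0 pred=T actual=N -> ctr[0]=1
Ev 14: PC=4 idx=0 pred=N actual=T -> ctr[0]=2

Answer: N N N T N T T T T N T T T N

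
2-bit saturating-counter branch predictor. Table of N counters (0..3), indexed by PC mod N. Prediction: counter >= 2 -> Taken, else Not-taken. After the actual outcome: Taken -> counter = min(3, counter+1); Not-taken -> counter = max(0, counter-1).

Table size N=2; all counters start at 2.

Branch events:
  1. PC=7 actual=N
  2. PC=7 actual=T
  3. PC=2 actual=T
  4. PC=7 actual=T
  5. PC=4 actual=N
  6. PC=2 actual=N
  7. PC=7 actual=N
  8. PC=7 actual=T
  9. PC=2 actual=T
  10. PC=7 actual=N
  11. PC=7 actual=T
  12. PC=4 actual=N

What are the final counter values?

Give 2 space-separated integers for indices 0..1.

Answer: 1 3

Derivation:
Ev 1: PC=7 idx=1 pred=T actual=N -> ctr[1]=1
Ev 2: PC=7 idx=1 pred=N actual=T -> ctr[1]=2
Ev 3: PC=2 idx=0 pred=T actual=T -> ctr[0]=3
Ev 4: PC=7 idx=1 pred=T actual=T -> ctr[1]=3
Ev 5: PC=4 idx=0 pred=T actual=N -> ctr[0]=2
Ev 6: PC=2 idx=0 pred=T actual=N -> ctr[0]=1
Ev 7: PC=7 idx=1 pred=T actual=N -> ctr[1]=2
Ev 8: PC=7 idx=1 pred=T actual=T -> ctr[1]=3
Ev 9: PC=2 idx=0 pred=N actual=T -> ctr[0]=2
Ev 10: PC=7 idx=1 pred=T actual=N -> ctr[1]=2
Ev 11: PC=7 idx=1 pred=T actual=T -> ctr[1]=3
Ev 12: PC=4 idx=0 pred=T actual=N -> ctr[0]=1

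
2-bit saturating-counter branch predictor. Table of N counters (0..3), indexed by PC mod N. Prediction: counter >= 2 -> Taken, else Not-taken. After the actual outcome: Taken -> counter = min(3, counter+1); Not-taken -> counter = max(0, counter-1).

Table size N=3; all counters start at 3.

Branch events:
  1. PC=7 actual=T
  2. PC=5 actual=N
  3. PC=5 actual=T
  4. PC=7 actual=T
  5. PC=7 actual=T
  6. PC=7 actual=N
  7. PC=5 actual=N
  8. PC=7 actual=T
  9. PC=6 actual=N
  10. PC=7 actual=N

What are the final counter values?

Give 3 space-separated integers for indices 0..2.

Answer: 2 2 2

Derivation:
Ev 1: PC=7 idx=1 pred=T actual=T -> ctr[1]=3
Ev 2: PC=5 idx=2 pred=T actual=N -> ctr[2]=2
Ev 3: PC=5 idx=2 pred=T actual=T -> ctr[2]=3
Ev 4: PC=7 idx=1 pred=T actual=T -> ctr[1]=3
Ev 5: PC=7 idx=1 pred=T actual=T -> ctr[1]=3
Ev 6: PC=7 idx=1 pred=T actual=N -> ctr[1]=2
Ev 7: PC=5 idx=2 pred=T actual=N -> ctr[2]=2
Ev 8: PC=7 idx=1 pred=T actual=T -> ctr[1]=3
Ev 9: PC=6 idx=0 pred=T actual=N -> ctr[0]=2
Ev 10: PC=7 idx=1 pred=T actual=N -> ctr[1]=2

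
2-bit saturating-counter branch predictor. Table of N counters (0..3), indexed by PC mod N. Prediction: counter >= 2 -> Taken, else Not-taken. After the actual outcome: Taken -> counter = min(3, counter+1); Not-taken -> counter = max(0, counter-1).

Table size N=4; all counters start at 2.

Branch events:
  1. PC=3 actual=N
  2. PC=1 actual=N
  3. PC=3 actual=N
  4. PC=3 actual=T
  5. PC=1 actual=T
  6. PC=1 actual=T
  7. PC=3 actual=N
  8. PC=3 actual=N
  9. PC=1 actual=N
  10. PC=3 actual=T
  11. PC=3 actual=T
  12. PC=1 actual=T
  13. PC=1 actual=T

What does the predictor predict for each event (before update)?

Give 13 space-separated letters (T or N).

Ev 1: PC=3 idx=3 pred=T actual=N -> ctr[3]=1
Ev 2: PC=1 idx=1 pred=T actual=N -> ctr[1]=1
Ev 3: PC=3 idx=3 pred=N actual=N -> ctr[3]=0
Ev 4: PC=3 idx=3 pred=N actual=T -> ctr[3]=1
Ev 5: PC=1 idx=1 pred=N actual=T -> ctr[1]=2
Ev 6: PC=1 idx=1 pred=T actual=T -> ctr[1]=3
Ev 7: PC=3 idx=3 pred=N actual=N -> ctr[3]=0
Ev 8: PC=3 idx=3 pred=N actual=N -> ctr[3]=0
Ev 9: PC=1 idx=1 pred=T actual=N -> ctr[1]=2
Ev 10: PC=3 idx=3 pred=N actual=T -> ctr[3]=1
Ev 11: PC=3 idx=3 pred=N actual=T -> ctr[3]=2
Ev 12: PC=1 idx=1 pred=T actual=T -> ctr[1]=3
Ev 13: PC=1 idx=1 pred=T actual=T -> ctr[1]=3

Answer: T T N N N T N N T N N T T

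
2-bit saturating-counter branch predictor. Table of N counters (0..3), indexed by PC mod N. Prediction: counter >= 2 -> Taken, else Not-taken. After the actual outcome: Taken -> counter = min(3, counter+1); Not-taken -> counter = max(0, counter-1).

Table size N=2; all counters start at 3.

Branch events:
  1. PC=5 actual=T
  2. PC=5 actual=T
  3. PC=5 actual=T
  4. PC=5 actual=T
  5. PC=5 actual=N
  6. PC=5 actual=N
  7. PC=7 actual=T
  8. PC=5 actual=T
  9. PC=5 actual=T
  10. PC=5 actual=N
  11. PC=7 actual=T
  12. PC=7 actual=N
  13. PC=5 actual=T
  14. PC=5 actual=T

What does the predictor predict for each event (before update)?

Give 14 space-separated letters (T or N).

Answer: T T T T T T N T T T T T T T

Derivation:
Ev 1: PC=5 idx=1 pred=T actual=T -> ctr[1]=3
Ev 2: PC=5 idx=1 pred=T actual=T -> ctr[1]=3
Ev 3: PC=5 idx=1 pred=T actual=T -> ctr[1]=3
Ev 4: PC=5 idx=1 pred=T actual=T -> ctr[1]=3
Ev 5: PC=5 idx=1 pred=T actual=N -> ctr[1]=2
Ev 6: PC=5 idx=1 pred=T actual=N -> ctr[1]=1
Ev 7: PC=7 idx=1 pred=N actual=T -> ctr[1]=2
Ev 8: PC=5 idx=1 pred=T actual=T -> ctr[1]=3
Ev 9: PC=5 idx=1 pred=T actual=T -> ctr[1]=3
Ev 10: PC=5 idx=1 pred=T actual=N -> ctr[1]=2
Ev 11: PC=7 idx=1 pred=T actual=T -> ctr[1]=3
Ev 12: PC=7 idx=1 pred=T actual=N -> ctr[1]=2
Ev 13: PC=5 idx=1 pred=T actual=T -> ctr[1]=3
Ev 14: PC=5 idx=1 pred=T actual=T -> ctr[1]=3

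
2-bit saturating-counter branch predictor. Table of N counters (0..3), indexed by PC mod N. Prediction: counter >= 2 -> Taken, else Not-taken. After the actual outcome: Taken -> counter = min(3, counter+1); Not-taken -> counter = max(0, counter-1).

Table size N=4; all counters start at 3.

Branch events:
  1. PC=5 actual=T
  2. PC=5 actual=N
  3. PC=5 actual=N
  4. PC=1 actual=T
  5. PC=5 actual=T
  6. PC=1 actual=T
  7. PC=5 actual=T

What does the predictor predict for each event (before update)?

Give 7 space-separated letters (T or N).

Ev 1: PC=5 idx=1 pred=T actual=T -> ctr[1]=3
Ev 2: PC=5 idx=1 pred=T actual=N -> ctr[1]=2
Ev 3: PC=5 idx=1 pred=T actual=N -> ctr[1]=1
Ev 4: PC=1 idx=1 pred=N actual=T -> ctr[1]=2
Ev 5: PC=5 idx=1 pred=T actual=T -> ctr[1]=3
Ev 6: PC=1 idx=1 pred=T actual=T -> ctr[1]=3
Ev 7: PC=5 idx=1 pred=T actual=T -> ctr[1]=3

Answer: T T T N T T T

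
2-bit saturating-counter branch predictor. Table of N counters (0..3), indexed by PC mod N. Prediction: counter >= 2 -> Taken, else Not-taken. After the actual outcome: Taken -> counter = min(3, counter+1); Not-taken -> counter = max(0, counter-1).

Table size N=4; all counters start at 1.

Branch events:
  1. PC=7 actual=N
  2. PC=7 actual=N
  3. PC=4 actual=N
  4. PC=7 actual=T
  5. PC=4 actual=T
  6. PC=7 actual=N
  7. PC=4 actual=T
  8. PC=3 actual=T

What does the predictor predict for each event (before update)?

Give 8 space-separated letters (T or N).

Ev 1: PC=7 idx=3 pred=N actual=N -> ctr[3]=0
Ev 2: PC=7 idx=3 pred=N actual=N -> ctr[3]=0
Ev 3: PC=4 idx=0 pred=N actual=N -> ctr[0]=0
Ev 4: PC=7 idx=3 pred=N actual=T -> ctr[3]=1
Ev 5: PC=4 idx=0 pred=N actual=T -> ctr[0]=1
Ev 6: PC=7 idx=3 pred=N actual=N -> ctr[3]=0
Ev 7: PC=4 idx=0 pred=N actual=T -> ctr[0]=2
Ev 8: PC=3 idx=3 pred=N actual=T -> ctr[3]=1

Answer: N N N N N N N N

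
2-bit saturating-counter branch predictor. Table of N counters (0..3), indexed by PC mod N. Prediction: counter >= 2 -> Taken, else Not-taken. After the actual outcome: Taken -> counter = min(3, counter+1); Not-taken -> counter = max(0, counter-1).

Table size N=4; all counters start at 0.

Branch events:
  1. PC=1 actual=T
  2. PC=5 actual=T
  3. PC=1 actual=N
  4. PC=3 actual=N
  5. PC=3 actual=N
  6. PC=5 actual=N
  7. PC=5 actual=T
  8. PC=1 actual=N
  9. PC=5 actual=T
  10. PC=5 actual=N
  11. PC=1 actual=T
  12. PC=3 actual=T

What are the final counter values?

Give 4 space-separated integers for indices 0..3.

Ev 1: PC=1 idx=1 pred=N actual=T -> ctr[1]=1
Ev 2: PC=5 idx=1 pred=N actual=T -> ctr[1]=2
Ev 3: PC=1 idx=1 pred=T actual=N -> ctr[1]=1
Ev 4: PC=3 idx=3 pred=N actual=N -> ctr[3]=0
Ev 5: PC=3 idx=3 pred=N actual=N -> ctr[3]=0
Ev 6: PC=5 idx=1 pred=N actual=N -> ctr[1]=0
Ev 7: PC=5 idx=1 pred=N actual=T -> ctr[1]=1
Ev 8: PC=1 idx=1 pred=N actual=N -> ctr[1]=0
Ev 9: PC=5 idx=1 pred=N actual=T -> ctr[1]=1
Ev 10: PC=5 idx=1 pred=N actual=N -> ctr[1]=0
Ev 11: PC=1 idx=1 pred=N actual=T -> ctr[1]=1
Ev 12: PC=3 idx=3 pred=N actual=T -> ctr[3]=1

Answer: 0 1 0 1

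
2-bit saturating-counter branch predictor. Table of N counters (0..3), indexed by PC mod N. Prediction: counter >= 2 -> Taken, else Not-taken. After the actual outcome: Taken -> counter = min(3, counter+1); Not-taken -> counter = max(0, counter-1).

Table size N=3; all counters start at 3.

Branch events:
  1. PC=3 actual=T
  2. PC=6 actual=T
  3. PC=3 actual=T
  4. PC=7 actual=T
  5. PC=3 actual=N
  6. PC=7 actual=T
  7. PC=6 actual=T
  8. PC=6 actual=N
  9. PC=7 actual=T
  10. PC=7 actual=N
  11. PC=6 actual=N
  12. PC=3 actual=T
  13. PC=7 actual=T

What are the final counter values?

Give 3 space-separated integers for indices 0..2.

Answer: 2 3 3

Derivation:
Ev 1: PC=3 idx=0 pred=T actual=T -> ctr[0]=3
Ev 2: PC=6 idx=0 pred=T actual=T -> ctr[0]=3
Ev 3: PC=3 idx=0 pred=T actual=T -> ctr[0]=3
Ev 4: PC=7 idx=1 pred=T actual=T -> ctr[1]=3
Ev 5: PC=3 idx=0 pred=T actual=N -> ctr[0]=2
Ev 6: PC=7 idx=1 pred=T actual=T -> ctr[1]=3
Ev 7: PC=6 idx=0 pred=T actual=T -> ctr[0]=3
Ev 8: PC=6 idx=0 pred=T actual=N -> ctr[0]=2
Ev 9: PC=7 idx=1 pred=T actual=T -> ctr[1]=3
Ev 10: PC=7 idx=1 pred=T actual=N -> ctr[1]=2
Ev 11: PC=6 idx=0 pred=T actual=N -> ctr[0]=1
Ev 12: PC=3 idx=0 pred=N actual=T -> ctr[0]=2
Ev 13: PC=7 idx=1 pred=T actual=T -> ctr[1]=3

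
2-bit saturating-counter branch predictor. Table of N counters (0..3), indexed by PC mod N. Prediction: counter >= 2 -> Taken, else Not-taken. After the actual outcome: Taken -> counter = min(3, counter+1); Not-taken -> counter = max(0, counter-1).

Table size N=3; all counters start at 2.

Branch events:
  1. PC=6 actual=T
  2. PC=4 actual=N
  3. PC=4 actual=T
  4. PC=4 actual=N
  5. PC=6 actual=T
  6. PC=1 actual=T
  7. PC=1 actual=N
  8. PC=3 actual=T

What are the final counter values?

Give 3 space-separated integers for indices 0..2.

Answer: 3 1 2

Derivation:
Ev 1: PC=6 idx=0 pred=T actual=T -> ctr[0]=3
Ev 2: PC=4 idx=1 pred=T actual=N -> ctr[1]=1
Ev 3: PC=4 idx=1 pred=N actual=T -> ctr[1]=2
Ev 4: PC=4 idx=1 pred=T actual=N -> ctr[1]=1
Ev 5: PC=6 idx=0 pred=T actual=T -> ctr[0]=3
Ev 6: PC=1 idx=1 pred=N actual=T -> ctr[1]=2
Ev 7: PC=1 idx=1 pred=T actual=N -> ctr[1]=1
Ev 8: PC=3 idx=0 pred=T actual=T -> ctr[0]=3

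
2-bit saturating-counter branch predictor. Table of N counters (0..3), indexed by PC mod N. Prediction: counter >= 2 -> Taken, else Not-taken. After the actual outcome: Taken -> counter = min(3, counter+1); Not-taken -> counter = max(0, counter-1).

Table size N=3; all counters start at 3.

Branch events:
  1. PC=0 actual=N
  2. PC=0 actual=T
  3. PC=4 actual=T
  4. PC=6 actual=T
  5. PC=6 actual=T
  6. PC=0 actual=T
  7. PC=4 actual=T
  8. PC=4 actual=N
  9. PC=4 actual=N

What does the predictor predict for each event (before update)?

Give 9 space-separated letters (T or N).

Ev 1: PC=0 idx=0 pred=T actual=N -> ctr[0]=2
Ev 2: PC=0 idx=0 pred=T actual=T -> ctr[0]=3
Ev 3: PC=4 idx=1 pred=T actual=T -> ctr[1]=3
Ev 4: PC=6 idx=0 pred=T actual=T -> ctr[0]=3
Ev 5: PC=6 idx=0 pred=T actual=T -> ctr[0]=3
Ev 6: PC=0 idx=0 pred=T actual=T -> ctr[0]=3
Ev 7: PC=4 idx=1 pred=T actual=T -> ctr[1]=3
Ev 8: PC=4 idx=1 pred=T actual=N -> ctr[1]=2
Ev 9: PC=4 idx=1 pred=T actual=N -> ctr[1]=1

Answer: T T T T T T T T T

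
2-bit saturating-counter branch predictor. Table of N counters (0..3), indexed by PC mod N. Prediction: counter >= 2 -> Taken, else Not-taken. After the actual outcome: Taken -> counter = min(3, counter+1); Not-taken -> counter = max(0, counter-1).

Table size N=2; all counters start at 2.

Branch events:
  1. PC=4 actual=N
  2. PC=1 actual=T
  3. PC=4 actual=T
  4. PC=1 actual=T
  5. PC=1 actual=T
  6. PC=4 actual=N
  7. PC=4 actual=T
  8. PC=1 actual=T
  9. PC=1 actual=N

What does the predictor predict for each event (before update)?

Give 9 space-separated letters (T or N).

Answer: T T N T T T N T T

Derivation:
Ev 1: PC=4 idx=0 pred=T actual=N -> ctr[0]=1
Ev 2: PC=1 idx=1 pred=T actual=T -> ctr[1]=3
Ev 3: PC=4 idx=0 pred=N actual=T -> ctr[0]=2
Ev 4: PC=1 idx=1 pred=T actual=T -> ctr[1]=3
Ev 5: PC=1 idx=1 pred=T actual=T -> ctr[1]=3
Ev 6: PC=4 idx=0 pred=T actual=N -> ctr[0]=1
Ev 7: PC=4 idx=0 pred=N actual=T -> ctr[0]=2
Ev 8: PC=1 idx=1 pred=T actual=T -> ctr[1]=3
Ev 9: PC=1 idx=1 pred=T actual=N -> ctr[1]=2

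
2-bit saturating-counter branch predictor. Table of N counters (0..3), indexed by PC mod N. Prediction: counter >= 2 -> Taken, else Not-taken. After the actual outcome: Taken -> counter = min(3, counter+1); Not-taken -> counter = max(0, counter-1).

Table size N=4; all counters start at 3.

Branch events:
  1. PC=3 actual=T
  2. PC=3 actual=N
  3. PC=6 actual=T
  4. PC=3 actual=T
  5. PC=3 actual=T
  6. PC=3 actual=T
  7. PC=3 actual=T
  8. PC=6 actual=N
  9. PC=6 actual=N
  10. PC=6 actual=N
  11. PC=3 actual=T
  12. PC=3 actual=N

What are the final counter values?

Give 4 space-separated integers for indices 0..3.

Answer: 3 3 0 2

Derivation:
Ev 1: PC=3 idx=3 pred=T actual=T -> ctr[3]=3
Ev 2: PC=3 idx=3 pred=T actual=N -> ctr[3]=2
Ev 3: PC=6 idx=2 pred=T actual=T -> ctr[2]=3
Ev 4: PC=3 idx=3 pred=T actual=T -> ctr[3]=3
Ev 5: PC=3 idx=3 pred=T actual=T -> ctr[3]=3
Ev 6: PC=3 idx=3 pred=T actual=T -> ctr[3]=3
Ev 7: PC=3 idx=3 pred=T actual=T -> ctr[3]=3
Ev 8: PC=6 idx=2 pred=T actual=N -> ctr[2]=2
Ev 9: PC=6 idx=2 pred=T actual=N -> ctr[2]=1
Ev 10: PC=6 idx=2 pred=N actual=N -> ctr[2]=0
Ev 11: PC=3 idx=3 pred=T actual=T -> ctr[3]=3
Ev 12: PC=3 idx=3 pred=T actual=N -> ctr[3]=2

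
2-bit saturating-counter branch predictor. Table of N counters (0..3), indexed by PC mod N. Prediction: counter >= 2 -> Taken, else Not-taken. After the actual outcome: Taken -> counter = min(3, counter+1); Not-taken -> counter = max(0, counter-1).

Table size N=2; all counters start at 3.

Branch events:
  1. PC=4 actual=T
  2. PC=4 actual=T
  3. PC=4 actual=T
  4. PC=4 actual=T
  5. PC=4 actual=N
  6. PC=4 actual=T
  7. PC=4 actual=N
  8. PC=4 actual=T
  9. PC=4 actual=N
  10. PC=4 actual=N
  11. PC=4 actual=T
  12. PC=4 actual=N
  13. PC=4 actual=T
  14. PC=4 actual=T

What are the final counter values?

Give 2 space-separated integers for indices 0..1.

Ev 1: PC=4 idx=0 pred=T actual=T -> ctr[0]=3
Ev 2: PC=4 idx=0 pred=T actual=T -> ctr[0]=3
Ev 3: PC=4 idx=0 pred=T actual=T -> ctr[0]=3
Ev 4: PC=4 idx=0 pred=T actual=T -> ctr[0]=3
Ev 5: PC=4 idx=0 pred=T actual=N -> ctr[0]=2
Ev 6: PC=4 idx=0 pred=T actual=T -> ctr[0]=3
Ev 7: PC=4 idx=0 pred=T actual=N -> ctr[0]=2
Ev 8: PC=4 idx=0 pred=T actual=T -> ctr[0]=3
Ev 9: PC=4 idx=0 pred=T actual=N -> ctr[0]=2
Ev 10: PC=4 idx=0 pred=T actual=N -> ctr[0]=1
Ev 11: PC=4 idx=0 pred=N actual=T -> ctr[0]=2
Ev 12: PC=4 idx=0 pred=T actual=N -> ctr[0]=1
Ev 13: PC=4 idx=0 pred=N actual=T -> ctr[0]=2
Ev 14: PC=4 idx=0 pred=T actual=T -> ctr[0]=3

Answer: 3 3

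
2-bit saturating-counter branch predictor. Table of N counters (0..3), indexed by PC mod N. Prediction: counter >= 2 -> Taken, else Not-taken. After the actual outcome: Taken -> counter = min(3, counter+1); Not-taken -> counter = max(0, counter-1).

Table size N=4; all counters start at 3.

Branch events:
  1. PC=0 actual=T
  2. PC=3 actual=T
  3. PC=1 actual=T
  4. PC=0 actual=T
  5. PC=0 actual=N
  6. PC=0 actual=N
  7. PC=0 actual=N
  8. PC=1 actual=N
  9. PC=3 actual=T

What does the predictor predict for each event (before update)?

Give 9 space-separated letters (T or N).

Ev 1: PC=0 idx=0 pred=T actual=T -> ctr[0]=3
Ev 2: PC=3 idx=3 pred=T actual=T -> ctr[3]=3
Ev 3: PC=1 idx=1 pred=T actual=T -> ctr[1]=3
Ev 4: PC=0 idx=0 pred=T actual=T -> ctr[0]=3
Ev 5: PC=0 idx=0 pred=T actual=N -> ctr[0]=2
Ev 6: PC=0 idx=0 pred=T actual=N -> ctr[0]=1
Ev 7: PC=0 idx=0 pred=N actual=N -> ctr[0]=0
Ev 8: PC=1 idx=1 pred=T actual=N -> ctr[1]=2
Ev 9: PC=3 idx=3 pred=T actual=T -> ctr[3]=3

Answer: T T T T T T N T T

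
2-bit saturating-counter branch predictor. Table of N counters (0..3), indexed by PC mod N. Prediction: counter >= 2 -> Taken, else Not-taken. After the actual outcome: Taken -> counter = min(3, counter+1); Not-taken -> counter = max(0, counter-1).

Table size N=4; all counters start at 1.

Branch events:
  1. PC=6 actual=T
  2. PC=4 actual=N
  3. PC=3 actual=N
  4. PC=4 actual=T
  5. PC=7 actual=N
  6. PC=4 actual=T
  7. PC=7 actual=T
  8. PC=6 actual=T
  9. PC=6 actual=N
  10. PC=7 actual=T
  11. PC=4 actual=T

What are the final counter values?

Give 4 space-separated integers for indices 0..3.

Answer: 3 1 2 2

Derivation:
Ev 1: PC=6 idx=2 pred=N actual=T -> ctr[2]=2
Ev 2: PC=4 idx=0 pred=N actual=N -> ctr[0]=0
Ev 3: PC=3 idx=3 pred=N actual=N -> ctr[3]=0
Ev 4: PC=4 idx=0 pred=N actual=T -> ctr[0]=1
Ev 5: PC=7 idx=3 pred=N actual=N -> ctr[3]=0
Ev 6: PC=4 idx=0 pred=N actual=T -> ctr[0]=2
Ev 7: PC=7 idx=3 pred=N actual=T -> ctr[3]=1
Ev 8: PC=6 idx=2 pred=T actual=T -> ctr[2]=3
Ev 9: PC=6 idx=2 pred=T actual=N -> ctr[2]=2
Ev 10: PC=7 idx=3 pred=N actual=T -> ctr[3]=2
Ev 11: PC=4 idx=0 pred=T actual=T -> ctr[0]=3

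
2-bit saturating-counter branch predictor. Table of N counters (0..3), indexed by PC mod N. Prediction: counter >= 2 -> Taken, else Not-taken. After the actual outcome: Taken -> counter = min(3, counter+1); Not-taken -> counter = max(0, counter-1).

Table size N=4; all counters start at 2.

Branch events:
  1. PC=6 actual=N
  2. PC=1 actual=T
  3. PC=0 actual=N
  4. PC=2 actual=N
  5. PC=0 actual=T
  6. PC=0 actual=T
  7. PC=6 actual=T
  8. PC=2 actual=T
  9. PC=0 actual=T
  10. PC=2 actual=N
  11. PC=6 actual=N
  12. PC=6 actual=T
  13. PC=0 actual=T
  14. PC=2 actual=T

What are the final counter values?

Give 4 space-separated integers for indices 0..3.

Answer: 3 3 2 2

Derivation:
Ev 1: PC=6 idx=2 pred=T actual=N -> ctr[2]=1
Ev 2: PC=1 idx=1 pred=T actual=T -> ctr[1]=3
Ev 3: PC=0 idx=0 pred=T actual=N -> ctr[0]=1
Ev 4: PC=2 idx=2 pred=N actual=N -> ctr[2]=0
Ev 5: PC=0 idx=0 pred=N actual=T -> ctr[0]=2
Ev 6: PC=0 idx=0 pred=T actual=T -> ctr[0]=3
Ev 7: PC=6 idx=2 pred=N actual=T -> ctr[2]=1
Ev 8: PC=2 idx=2 pred=N actual=T -> ctr[2]=2
Ev 9: PC=0 idx=0 pred=T actual=T -> ctr[0]=3
Ev 10: PC=2 idx=2 pred=T actual=N -> ctr[2]=1
Ev 11: PC=6 idx=2 pred=N actual=N -> ctr[2]=0
Ev 12: PC=6 idx=2 pred=N actual=T -> ctr[2]=1
Ev 13: PC=0 idx=0 pred=T actual=T -> ctr[0]=3
Ev 14: PC=2 idx=2 pred=N actual=T -> ctr[2]=2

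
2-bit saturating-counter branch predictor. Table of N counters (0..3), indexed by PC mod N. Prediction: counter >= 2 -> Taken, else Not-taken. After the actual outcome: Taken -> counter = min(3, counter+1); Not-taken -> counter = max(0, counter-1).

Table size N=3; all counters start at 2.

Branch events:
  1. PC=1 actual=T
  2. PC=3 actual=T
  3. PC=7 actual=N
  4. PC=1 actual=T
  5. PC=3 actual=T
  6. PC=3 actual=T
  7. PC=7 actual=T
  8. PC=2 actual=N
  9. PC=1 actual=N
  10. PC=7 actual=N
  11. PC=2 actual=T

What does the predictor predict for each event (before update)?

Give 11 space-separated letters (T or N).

Answer: T T T T T T T T T T N

Derivation:
Ev 1: PC=1 idx=1 pred=T actual=T -> ctr[1]=3
Ev 2: PC=3 idx=0 pred=T actual=T -> ctr[0]=3
Ev 3: PC=7 idx=1 pred=T actual=N -> ctr[1]=2
Ev 4: PC=1 idx=1 pred=T actual=T -> ctr[1]=3
Ev 5: PC=3 idx=0 pred=T actual=T -> ctr[0]=3
Ev 6: PC=3 idx=0 pred=T actual=T -> ctr[0]=3
Ev 7: PC=7 idx=1 pred=T actual=T -> ctr[1]=3
Ev 8: PC=2 idx=2 pred=T actual=N -> ctr[2]=1
Ev 9: PC=1 idx=1 pred=T actual=N -> ctr[1]=2
Ev 10: PC=7 idx=1 pred=T actual=N -> ctr[1]=1
Ev 11: PC=2 idx=2 pred=N actual=T -> ctr[2]=2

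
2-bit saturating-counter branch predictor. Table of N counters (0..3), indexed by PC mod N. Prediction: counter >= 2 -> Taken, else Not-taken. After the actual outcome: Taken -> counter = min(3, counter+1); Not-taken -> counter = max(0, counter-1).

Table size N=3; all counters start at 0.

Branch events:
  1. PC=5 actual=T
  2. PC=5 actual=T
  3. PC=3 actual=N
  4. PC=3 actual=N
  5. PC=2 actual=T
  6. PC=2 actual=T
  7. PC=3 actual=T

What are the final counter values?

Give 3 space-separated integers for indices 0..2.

Answer: 1 0 3

Derivation:
Ev 1: PC=5 idx=2 pred=N actual=T -> ctr[2]=1
Ev 2: PC=5 idx=2 pred=N actual=T -> ctr[2]=2
Ev 3: PC=3 idx=0 pred=N actual=N -> ctr[0]=0
Ev 4: PC=3 idx=0 pred=N actual=N -> ctr[0]=0
Ev 5: PC=2 idx=2 pred=T actual=T -> ctr[2]=3
Ev 6: PC=2 idx=2 pred=T actual=T -> ctr[2]=3
Ev 7: PC=3 idx=0 pred=N actual=T -> ctr[0]=1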